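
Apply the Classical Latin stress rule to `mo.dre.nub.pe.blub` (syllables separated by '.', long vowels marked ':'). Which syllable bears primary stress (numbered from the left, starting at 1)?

Classical Latin: stress the penult if heavy (long vowel or closed), else the antepenult.
Weights: 3 nub H, 4 pe L, 5 blub H.
The penult (syllable 4, pe) is light, so stress falls on the antepenult (syllable 3, nub).
Stress on syllable 3: mo.dre.ˈnub.pe.blub.

3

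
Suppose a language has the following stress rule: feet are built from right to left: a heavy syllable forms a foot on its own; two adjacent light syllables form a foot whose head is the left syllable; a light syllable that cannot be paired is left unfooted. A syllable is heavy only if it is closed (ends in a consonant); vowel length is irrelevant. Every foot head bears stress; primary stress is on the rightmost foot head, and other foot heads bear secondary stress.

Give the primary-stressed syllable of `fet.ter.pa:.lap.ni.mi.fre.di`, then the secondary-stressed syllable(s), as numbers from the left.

Weights: 1 fet H, 2 ter H, 3 pa: L, 4 lap H, 5 ni L, 6 mi L, 7 fre L, 8 di L.
Parse right to left (heavy = foot alone; LL = one foot; stranded L unfooted): (ˈfet) (ˈter) pa: (ˈlap) (ˈni.mi) (ˈfre.di).
Foot heads: 1, 2, 4, 5, 7.
Primary stress on the rightmost head = syllable 7.
Secondary stress on 1, 2, 4, 5: ˌfet.ˌter.pa:.ˌlap.ˌni.mi.ˈfre.di.

primary 7, secondary 1, 2, 4, 5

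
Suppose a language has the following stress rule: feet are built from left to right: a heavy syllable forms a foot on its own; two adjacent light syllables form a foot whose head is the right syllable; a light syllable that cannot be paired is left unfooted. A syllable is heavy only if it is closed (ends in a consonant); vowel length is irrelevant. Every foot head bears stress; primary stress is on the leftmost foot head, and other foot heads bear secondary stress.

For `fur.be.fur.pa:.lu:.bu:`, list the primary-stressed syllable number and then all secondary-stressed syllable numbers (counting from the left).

Weights: 1 fur H, 2 be L, 3 fur H, 4 pa: L, 5 lu: L, 6 bu: L.
Parse left to right (heavy = foot alone; LL = one foot; stranded L unfooted): (ˈfur) be (ˈfur) (pa:.ˈlu:) bu:.
Foot heads: 1, 3, 5.
Primary stress on the leftmost head = syllable 1.
Secondary stress on 3, 5: ˈfur.be.ˌfur.pa:.ˌlu:.bu:.

primary 1, secondary 3, 5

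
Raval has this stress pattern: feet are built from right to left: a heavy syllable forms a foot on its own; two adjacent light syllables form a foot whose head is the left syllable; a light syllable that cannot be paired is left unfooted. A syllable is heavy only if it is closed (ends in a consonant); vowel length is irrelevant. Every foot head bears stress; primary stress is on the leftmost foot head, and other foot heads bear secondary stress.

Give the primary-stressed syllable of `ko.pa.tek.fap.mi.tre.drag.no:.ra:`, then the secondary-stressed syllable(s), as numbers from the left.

primary 1, secondary 3, 4, 5, 7, 8

Weights: 1 ko L, 2 pa L, 3 tek H, 4 fap H, 5 mi L, 6 tre L, 7 drag H, 8 no: L, 9 ra: L.
Parse right to left (heavy = foot alone; LL = one foot; stranded L unfooted): (ˈko.pa) (ˈtek) (ˈfap) (ˈmi.tre) (ˈdrag) (ˈno:.ra:).
Foot heads: 1, 3, 4, 5, 7, 8.
Primary stress on the leftmost head = syllable 1.
Secondary stress on 3, 4, 5, 7, 8: ˈko.pa.ˌtek.ˌfap.ˌmi.tre.ˌdrag.ˌno:.ra:.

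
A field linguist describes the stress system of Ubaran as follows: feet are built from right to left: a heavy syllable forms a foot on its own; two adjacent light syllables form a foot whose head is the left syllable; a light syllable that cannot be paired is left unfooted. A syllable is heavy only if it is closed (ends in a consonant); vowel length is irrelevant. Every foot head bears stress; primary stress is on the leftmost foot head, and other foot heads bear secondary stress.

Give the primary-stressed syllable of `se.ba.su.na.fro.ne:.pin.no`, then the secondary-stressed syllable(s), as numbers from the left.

Weights: 1 se L, 2 ba L, 3 su L, 4 na L, 5 fro L, 6 ne: L, 7 pin H, 8 no L.
Parse right to left (heavy = foot alone; LL = one foot; stranded L unfooted): (ˈse.ba) (ˈsu.na) (ˈfro.ne:) (ˈpin) no.
Foot heads: 1, 3, 5, 7.
Primary stress on the leftmost head = syllable 1.
Secondary stress on 3, 5, 7: ˈse.ba.ˌsu.na.ˌfro.ne:.ˌpin.no.

primary 1, secondary 3, 5, 7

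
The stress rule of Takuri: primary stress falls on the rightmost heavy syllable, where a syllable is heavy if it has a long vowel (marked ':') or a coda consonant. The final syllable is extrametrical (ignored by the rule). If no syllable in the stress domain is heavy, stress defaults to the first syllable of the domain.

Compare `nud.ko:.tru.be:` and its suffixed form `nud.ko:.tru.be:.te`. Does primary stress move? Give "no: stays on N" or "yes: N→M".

Base `nud.ko:.tru.be:` (4 syllables):
  The final syllable (4, be:) is extrametrical; the stress domain is syllables 1–3.
  Weights: 1 nud H, 2 ko: H, 3 tru L.
  Heavy syllables in the domain: 1, 2. The rightmost is syllable 2 (ko:).
  → primary stress on syllable 2.
Suffixed `nud.ko:.tru.be:.te` (5 syllables):
  The final syllable (5, te) is extrametrical; the stress domain is syllables 1–4.
  Weights: 1 nud H, 2 ko: H, 3 tru L, 4 be: H.
  Heavy syllables in the domain: 1, 2, 4. The rightmost is syllable 4 (be:).
  → primary stress on syllable 4.

yes: 2→4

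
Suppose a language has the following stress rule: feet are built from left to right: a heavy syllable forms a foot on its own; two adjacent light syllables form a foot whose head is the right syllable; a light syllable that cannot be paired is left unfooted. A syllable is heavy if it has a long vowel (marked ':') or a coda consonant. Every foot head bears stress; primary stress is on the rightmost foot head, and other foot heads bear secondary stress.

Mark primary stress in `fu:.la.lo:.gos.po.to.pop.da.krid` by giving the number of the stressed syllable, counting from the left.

9

Weights: 1 fu: H, 2 la L, 3 lo: H, 4 gos H, 5 po L, 6 to L, 7 pop H, 8 da L, 9 krid H.
Parse left to right (heavy = foot alone; LL = one foot; stranded L unfooted): (ˈfu:) la (ˈlo:) (ˈgos) (po.ˈto) (ˈpop) da (ˈkrid).
Foot heads: 1, 3, 4, 6, 7, 9.
Primary stress on the rightmost head = syllable 9.
Primary stress: syllable 9 → fu:.la.lo:.gos.po.to.pop.da.ˈkrid.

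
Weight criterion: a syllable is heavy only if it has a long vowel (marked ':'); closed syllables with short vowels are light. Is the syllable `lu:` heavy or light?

`lu:`: long vowel, open (no coda). Long vowel → heavy.

heavy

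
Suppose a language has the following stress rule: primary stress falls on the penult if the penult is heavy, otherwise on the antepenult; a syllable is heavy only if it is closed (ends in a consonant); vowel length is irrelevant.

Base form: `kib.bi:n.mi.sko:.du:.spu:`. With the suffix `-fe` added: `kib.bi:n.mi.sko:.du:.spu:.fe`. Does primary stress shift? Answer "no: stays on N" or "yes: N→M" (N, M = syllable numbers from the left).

Base `kib.bi:n.mi.sko:.du:.spu:` (6 syllables):
  Weights: 4 sko: L, 5 du: L, 6 spu: L.
  The penult (syllable 5, du:) is light, so stress falls on the antepenult (syllable 4, sko:).
  → primary stress on syllable 4.
Suffixed `kib.bi:n.mi.sko:.du:.spu:.fe` (7 syllables):
  Weights: 5 du: L, 6 spu: L, 7 fe L.
  The penult (syllable 6, spu:) is light, so stress falls on the antepenult (syllable 5, du:).
  → primary stress on syllable 5.

yes: 4→5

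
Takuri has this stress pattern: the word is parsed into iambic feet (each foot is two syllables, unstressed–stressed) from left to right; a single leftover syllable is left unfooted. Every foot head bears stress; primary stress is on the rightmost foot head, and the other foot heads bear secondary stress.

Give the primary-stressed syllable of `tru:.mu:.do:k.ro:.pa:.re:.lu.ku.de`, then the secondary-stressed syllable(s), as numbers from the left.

Parse left to right into iambic (σˈσ) feet: (tru:.ˈmu:) (do:k.ˈro:) (pa:.ˈre:) (lu.ˈku) de. Syllable 9 is left unfooted.
Foot heads (stressed positions): 2, 4, 6, 8.
End Rule Rightmost: primary stress on the rightmost head = syllable 8.
Secondary stress on 2, 4, 6: tru:.ˌmu:.do:k.ˌro:.pa:.ˌre:.lu.ˈku.de.

primary 8, secondary 2, 4, 6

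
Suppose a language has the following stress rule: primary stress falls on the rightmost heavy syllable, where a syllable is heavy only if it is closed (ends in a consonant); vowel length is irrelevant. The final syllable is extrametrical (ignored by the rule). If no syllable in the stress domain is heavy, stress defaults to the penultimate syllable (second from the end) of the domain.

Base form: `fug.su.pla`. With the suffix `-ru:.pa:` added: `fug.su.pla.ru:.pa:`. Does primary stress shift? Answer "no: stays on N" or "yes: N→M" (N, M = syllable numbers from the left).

no: stays on 1

Base `fug.su.pla` (3 syllables):
  The final syllable (3, pla) is extrametrical; the stress domain is syllables 1–2.
  Weights: 1 fug H, 2 su L.
  Heavy syllables in the domain: 1. The rightmost is syllable 1 (fug).
  → primary stress on syllable 1.
Suffixed `fug.su.pla.ru:.pa:` (5 syllables):
  The final syllable (5, pa:) is extrametrical; the stress domain is syllables 1–4.
  Weights: 1 fug H, 2 su L, 3 pla L, 4 ru: L.
  Heavy syllables in the domain: 1. The rightmost is syllable 1 (fug).
  → primary stress on syllable 1.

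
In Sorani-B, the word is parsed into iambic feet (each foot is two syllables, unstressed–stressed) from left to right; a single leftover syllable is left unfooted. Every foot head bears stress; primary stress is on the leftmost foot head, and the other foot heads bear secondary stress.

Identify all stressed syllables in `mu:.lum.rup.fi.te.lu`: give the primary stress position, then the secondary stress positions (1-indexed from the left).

primary 2, secondary 4, 6

Parse left to right into iambic (σˈσ) feet: (mu:.ˈlum) (rup.ˈfi) (te.ˈlu).
Foot heads (stressed positions): 2, 4, 6.
End Rule Leftmost: primary stress on the leftmost head = syllable 2.
Secondary stress on 4, 6: mu:.ˈlum.rup.ˌfi.te.ˌlu.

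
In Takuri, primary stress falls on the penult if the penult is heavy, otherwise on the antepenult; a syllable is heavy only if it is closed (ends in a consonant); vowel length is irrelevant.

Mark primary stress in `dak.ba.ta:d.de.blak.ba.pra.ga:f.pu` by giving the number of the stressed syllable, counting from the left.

8

Weights: 7 pra L, 8 ga:f H, 9 pu L.
The penult (syllable 8, ga:f) is heavy, so it takes stress.
Primary stress: syllable 8 → dak.ba.ta:d.de.blak.ba.pra.ˈga:f.pu.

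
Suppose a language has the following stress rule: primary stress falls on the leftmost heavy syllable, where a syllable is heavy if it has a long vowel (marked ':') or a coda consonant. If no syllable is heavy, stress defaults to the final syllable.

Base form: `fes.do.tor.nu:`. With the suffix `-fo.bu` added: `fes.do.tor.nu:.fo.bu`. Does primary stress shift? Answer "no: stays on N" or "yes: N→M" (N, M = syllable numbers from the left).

Base `fes.do.tor.nu:` (4 syllables):
  Weights: 1 fes H, 2 do L, 3 tor H, 4 nu: H.
  Heavy syllables in the domain: 1, 3, 4. The leftmost is syllable 1 (fes).
  → primary stress on syllable 1.
Suffixed `fes.do.tor.nu:.fo.bu` (6 syllables):
  Weights: 1 fes H, 2 do L, 3 tor H, 4 nu: H, 5 fo L, 6 bu L.
  Heavy syllables in the domain: 1, 3, 4. The leftmost is syllable 1 (fes).
  → primary stress on syllable 1.

no: stays on 1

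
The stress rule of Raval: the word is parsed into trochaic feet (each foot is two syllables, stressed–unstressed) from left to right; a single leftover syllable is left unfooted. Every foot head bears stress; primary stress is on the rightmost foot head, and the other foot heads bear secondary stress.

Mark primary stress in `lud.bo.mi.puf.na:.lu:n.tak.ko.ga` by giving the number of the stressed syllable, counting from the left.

7

Parse left to right into trochaic (ˈσσ) feet: (ˈlud.bo) (ˈmi.puf) (ˈna:.lu:n) (ˈtak.ko) ga. Syllable 9 is left unfooted.
Foot heads (stressed positions): 1, 3, 5, 7.
End Rule Rightmost: primary stress on the rightmost head = syllable 7.
Primary stress: syllable 7 → lud.bo.mi.puf.na:.lu:n.ˈtak.ko.ga.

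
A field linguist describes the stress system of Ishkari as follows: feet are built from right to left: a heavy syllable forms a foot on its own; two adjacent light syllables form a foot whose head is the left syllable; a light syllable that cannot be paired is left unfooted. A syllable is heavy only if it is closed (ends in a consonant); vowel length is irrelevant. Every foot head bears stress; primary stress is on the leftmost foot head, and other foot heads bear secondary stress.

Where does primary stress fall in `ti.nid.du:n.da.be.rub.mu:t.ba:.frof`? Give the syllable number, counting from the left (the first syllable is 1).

2

Weights: 1 ti L, 2 nid H, 3 du:n H, 4 da L, 5 be L, 6 rub H, 7 mu:t H, 8 ba: L, 9 frof H.
Parse right to left (heavy = foot alone; LL = one foot; stranded L unfooted): ti (ˈnid) (ˈdu:n) (ˈda.be) (ˈrub) (ˈmu:t) ba: (ˈfrof).
Foot heads: 2, 3, 4, 6, 7, 9.
Primary stress on the leftmost head = syllable 2.
Primary stress: syllable 2 → ti.ˈnid.du:n.da.be.rub.mu:t.ba:.frof.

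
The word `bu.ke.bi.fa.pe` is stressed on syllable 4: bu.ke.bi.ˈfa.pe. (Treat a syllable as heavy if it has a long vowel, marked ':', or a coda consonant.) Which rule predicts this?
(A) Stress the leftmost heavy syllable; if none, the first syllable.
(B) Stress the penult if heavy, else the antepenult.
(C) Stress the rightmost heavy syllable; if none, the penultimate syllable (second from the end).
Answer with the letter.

C

Rule A → syllable 1 (observed: 4).
Rule B → syllable 3 (observed: 4).
Rule C → syllable 4 ✓.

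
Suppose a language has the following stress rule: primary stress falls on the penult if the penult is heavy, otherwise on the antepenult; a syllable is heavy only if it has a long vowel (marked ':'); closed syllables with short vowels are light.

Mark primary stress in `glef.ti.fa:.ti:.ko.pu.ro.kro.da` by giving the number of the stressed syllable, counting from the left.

7

Weights: 7 ro L, 8 kro L, 9 da L.
The penult (syllable 8, kro) is light, so stress falls on the antepenult (syllable 7, ro).
Primary stress: syllable 7 → glef.ti.fa:.ti:.ko.pu.ˈro.kro.da.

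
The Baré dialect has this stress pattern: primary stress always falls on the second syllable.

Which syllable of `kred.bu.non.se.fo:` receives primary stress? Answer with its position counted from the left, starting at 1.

The word has 5 syllables; the second syllable is syllable 2 (bu).
Primary stress: syllable 2 → kred.ˈbu.non.se.fo:.

2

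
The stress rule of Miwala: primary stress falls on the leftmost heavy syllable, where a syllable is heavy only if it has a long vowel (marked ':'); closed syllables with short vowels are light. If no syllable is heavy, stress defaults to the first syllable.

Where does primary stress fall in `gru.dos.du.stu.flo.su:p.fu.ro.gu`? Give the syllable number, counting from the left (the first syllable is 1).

6

Weights: 1 gru L, 2 dos L, 3 du L, 4 stu L, 5 flo L, 6 su:p H, 7 fu L, 8 ro L, 9 gu L.
Heavy syllables in the domain: 6. The leftmost is syllable 6 (su:p).
Primary stress: syllable 6 → gru.dos.du.stu.flo.ˈsu:p.fu.ro.gu.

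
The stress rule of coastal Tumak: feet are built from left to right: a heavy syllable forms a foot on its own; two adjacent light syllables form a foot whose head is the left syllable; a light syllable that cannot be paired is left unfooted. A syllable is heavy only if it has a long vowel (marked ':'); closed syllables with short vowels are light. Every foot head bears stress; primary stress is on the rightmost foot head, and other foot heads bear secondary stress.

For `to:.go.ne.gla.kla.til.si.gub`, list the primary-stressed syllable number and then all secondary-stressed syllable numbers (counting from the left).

primary 6, secondary 1, 2, 4

Weights: 1 to: H, 2 go L, 3 ne L, 4 gla L, 5 kla L, 6 til L, 7 si L, 8 gub L.
Parse left to right (heavy = foot alone; LL = one foot; stranded L unfooted): (ˈto:) (ˈgo.ne) (ˈgla.kla) (ˈtil.si) gub.
Foot heads: 1, 2, 4, 6.
Primary stress on the rightmost head = syllable 6.
Secondary stress on 1, 2, 4: ˌto:.ˌgo.ne.ˌgla.kla.ˈtil.si.gub.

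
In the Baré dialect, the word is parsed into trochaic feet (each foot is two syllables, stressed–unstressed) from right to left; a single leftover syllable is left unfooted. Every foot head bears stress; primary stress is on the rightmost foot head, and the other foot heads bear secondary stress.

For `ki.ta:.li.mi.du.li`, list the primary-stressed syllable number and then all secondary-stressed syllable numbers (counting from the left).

primary 5, secondary 1, 3

Parse right to left into trochaic (ˈσσ) feet: (ˈki.ta:) (ˈli.mi) (ˈdu.li).
Foot heads (stressed positions): 1, 3, 5.
End Rule Rightmost: primary stress on the rightmost head = syllable 5.
Secondary stress on 1, 3: ˌki.ta:.ˌli.mi.ˈdu.li.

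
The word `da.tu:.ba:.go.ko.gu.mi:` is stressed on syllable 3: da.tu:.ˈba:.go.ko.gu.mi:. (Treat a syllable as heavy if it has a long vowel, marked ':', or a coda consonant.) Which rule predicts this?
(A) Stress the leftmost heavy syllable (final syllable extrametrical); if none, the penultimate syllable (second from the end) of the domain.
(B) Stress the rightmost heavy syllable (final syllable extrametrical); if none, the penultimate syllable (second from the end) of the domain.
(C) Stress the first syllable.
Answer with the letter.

B

Rule A → syllable 2 (observed: 3).
Rule B → syllable 3 ✓.
Rule C → syllable 1 (observed: 3).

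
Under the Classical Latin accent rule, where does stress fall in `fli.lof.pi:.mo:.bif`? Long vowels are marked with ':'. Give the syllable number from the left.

4

Classical Latin: stress the penult if heavy (long vowel or closed), else the antepenult.
Weights: 3 pi: H, 4 mo: H, 5 bif H.
The penult (syllable 4, mo:) is heavy, so it takes stress.
Stress on syllable 4: fli.lof.pi:.ˈmo:.bif.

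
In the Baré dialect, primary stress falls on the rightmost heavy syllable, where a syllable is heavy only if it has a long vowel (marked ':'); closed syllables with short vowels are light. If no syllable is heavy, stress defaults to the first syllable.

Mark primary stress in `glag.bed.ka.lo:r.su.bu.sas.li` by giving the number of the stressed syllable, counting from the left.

4

Weights: 1 glag L, 2 bed L, 3 ka L, 4 lo:r H, 5 su L, 6 bu L, 7 sas L, 8 li L.
Heavy syllables in the domain: 4. The rightmost is syllable 4 (lo:r).
Primary stress: syllable 4 → glag.bed.ka.ˈlo:r.su.bu.sas.li.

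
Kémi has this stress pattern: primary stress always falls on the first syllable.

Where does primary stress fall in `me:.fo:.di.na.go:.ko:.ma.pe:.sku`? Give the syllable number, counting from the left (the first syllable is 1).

1

The word has 9 syllables; the first syllable is syllable 1 (me:).
Primary stress: syllable 1 → ˈme:.fo:.di.na.go:.ko:.ma.pe:.sku.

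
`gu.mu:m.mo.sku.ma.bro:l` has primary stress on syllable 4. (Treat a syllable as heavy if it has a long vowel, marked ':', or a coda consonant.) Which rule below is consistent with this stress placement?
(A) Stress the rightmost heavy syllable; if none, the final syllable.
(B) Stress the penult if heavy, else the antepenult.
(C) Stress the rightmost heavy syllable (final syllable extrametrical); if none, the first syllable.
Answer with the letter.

B

Rule A → syllable 6 (observed: 4).
Rule B → syllable 4 ✓.
Rule C → syllable 2 (observed: 4).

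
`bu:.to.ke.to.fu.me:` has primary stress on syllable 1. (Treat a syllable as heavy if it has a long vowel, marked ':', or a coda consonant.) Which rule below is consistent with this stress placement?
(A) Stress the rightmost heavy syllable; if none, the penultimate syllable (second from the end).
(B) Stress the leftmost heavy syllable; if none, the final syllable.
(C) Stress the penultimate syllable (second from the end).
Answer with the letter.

B

Rule A → syllable 6 (observed: 1).
Rule B → syllable 1 ✓.
Rule C → syllable 5 (observed: 1).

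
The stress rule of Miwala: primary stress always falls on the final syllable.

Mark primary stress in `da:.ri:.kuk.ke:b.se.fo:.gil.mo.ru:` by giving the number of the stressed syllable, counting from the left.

9

The word has 9 syllables; the final syllable is syllable 9 (ru:).
Primary stress: syllable 9 → da:.ri:.kuk.ke:b.se.fo:.gil.mo.ˈru:.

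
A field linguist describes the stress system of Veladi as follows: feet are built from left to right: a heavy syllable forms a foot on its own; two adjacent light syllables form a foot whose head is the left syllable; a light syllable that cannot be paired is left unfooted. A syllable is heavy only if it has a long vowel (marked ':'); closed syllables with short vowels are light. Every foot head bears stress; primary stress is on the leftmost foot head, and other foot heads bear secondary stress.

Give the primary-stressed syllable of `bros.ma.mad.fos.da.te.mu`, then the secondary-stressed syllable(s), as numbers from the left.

Weights: 1 bros L, 2 ma L, 3 mad L, 4 fos L, 5 da L, 6 te L, 7 mu L.
Parse left to right (heavy = foot alone; LL = one foot; stranded L unfooted): (ˈbros.ma) (ˈmad.fos) (ˈda.te) mu.
Foot heads: 1, 3, 5.
Primary stress on the leftmost head = syllable 1.
Secondary stress on 3, 5: ˈbros.ma.ˌmad.fos.ˌda.te.mu.

primary 1, secondary 3, 5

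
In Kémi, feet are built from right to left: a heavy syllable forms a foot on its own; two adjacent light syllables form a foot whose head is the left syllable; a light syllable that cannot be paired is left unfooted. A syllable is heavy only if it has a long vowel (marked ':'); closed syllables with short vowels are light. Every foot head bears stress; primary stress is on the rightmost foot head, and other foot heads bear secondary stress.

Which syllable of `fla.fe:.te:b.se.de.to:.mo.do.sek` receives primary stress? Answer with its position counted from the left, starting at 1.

8

Weights: 1 fla L, 2 fe: H, 3 te:b H, 4 se L, 5 de L, 6 to: H, 7 mo L, 8 do L, 9 sek L.
Parse right to left (heavy = foot alone; LL = one foot; stranded L unfooted): fla (ˈfe:) (ˈte:b) (ˈse.de) (ˈto:) mo (ˈdo.sek).
Foot heads: 2, 3, 4, 6, 8.
Primary stress on the rightmost head = syllable 8.
Primary stress: syllable 8 → fla.fe:.te:b.se.de.to:.mo.ˈdo.sek.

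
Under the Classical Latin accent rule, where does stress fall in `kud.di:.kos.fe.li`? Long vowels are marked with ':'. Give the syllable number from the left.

Classical Latin: stress the penult if heavy (long vowel or closed), else the antepenult.
Weights: 3 kos H, 4 fe L, 5 li L.
The penult (syllable 4, fe) is light, so stress falls on the antepenult (syllable 3, kos).
Stress on syllable 3: kud.di:.ˈkos.fe.li.

3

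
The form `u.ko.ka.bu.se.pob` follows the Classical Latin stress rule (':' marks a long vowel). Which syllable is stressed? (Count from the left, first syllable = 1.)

Classical Latin: stress the penult if heavy (long vowel or closed), else the antepenult.
Weights: 4 bu L, 5 se L, 6 pob H.
The penult (syllable 5, se) is light, so stress falls on the antepenult (syllable 4, bu).
Stress on syllable 4: u.ko.ka.ˈbu.se.pob.

4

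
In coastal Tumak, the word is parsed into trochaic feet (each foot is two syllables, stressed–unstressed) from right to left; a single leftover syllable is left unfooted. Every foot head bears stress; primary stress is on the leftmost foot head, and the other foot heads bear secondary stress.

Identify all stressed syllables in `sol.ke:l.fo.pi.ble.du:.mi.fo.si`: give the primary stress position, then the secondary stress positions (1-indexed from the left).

primary 2, secondary 4, 6, 8

Parse right to left into trochaic (ˈσσ) feet: sol (ˈke:l.fo) (ˈpi.ble) (ˈdu:.mi) (ˈfo.si). Syllable 1 is left unfooted.
Foot heads (stressed positions): 2, 4, 6, 8.
End Rule Leftmost: primary stress on the leftmost head = syllable 2.
Secondary stress on 4, 6, 8: sol.ˈke:l.fo.ˌpi.ble.ˌdu:.mi.ˌfo.si.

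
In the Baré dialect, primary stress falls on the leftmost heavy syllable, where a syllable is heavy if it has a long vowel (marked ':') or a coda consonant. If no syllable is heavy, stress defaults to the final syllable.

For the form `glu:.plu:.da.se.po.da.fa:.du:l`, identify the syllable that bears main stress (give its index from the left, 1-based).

Weights: 1 glu: H, 2 plu: H, 3 da L, 4 se L, 5 po L, 6 da L, 7 fa: H, 8 du:l H.
Heavy syllables in the domain: 1, 2, 7, 8. The leftmost is syllable 1 (glu:).
Primary stress: syllable 1 → ˈglu:.plu:.da.se.po.da.fa:.du:l.

1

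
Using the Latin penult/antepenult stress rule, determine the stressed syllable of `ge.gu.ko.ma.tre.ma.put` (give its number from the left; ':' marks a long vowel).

5

Classical Latin: stress the penult if heavy (long vowel or closed), else the antepenult.
Weights: 5 tre L, 6 ma L, 7 put H.
The penult (syllable 6, ma) is light, so stress falls on the antepenult (syllable 5, tre).
Stress on syllable 5: ge.gu.ko.ma.ˈtre.ma.put.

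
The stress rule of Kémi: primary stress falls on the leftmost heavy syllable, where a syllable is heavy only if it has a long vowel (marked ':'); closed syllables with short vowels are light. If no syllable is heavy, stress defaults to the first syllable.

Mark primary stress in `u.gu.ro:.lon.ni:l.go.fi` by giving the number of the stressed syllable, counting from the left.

3

Weights: 1 u L, 2 gu L, 3 ro: H, 4 lon L, 5 ni:l H, 6 go L, 7 fi L.
Heavy syllables in the domain: 3, 5. The leftmost is syllable 3 (ro:).
Primary stress: syllable 3 → u.gu.ˈro:.lon.ni:l.go.fi.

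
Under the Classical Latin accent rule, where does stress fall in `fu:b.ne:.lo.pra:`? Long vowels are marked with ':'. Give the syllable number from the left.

2

Classical Latin: stress the penult if heavy (long vowel or closed), else the antepenult.
Weights: 2 ne: H, 3 lo L, 4 pra: H.
The penult (syllable 3, lo) is light, so stress falls on the antepenult (syllable 2, ne:).
Stress on syllable 2: fu:b.ˈne:.lo.pra:.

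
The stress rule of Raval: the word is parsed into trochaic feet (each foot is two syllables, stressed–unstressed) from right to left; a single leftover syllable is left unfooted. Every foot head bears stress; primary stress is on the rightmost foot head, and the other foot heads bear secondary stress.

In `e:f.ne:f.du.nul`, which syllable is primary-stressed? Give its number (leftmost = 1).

Parse right to left into trochaic (ˈσσ) feet: (ˈe:f.ne:f) (ˈdu.nul).
Foot heads (stressed positions): 1, 3.
End Rule Rightmost: primary stress on the rightmost head = syllable 3.
Primary stress: syllable 3 → e:f.ne:f.ˈdu.nul.

3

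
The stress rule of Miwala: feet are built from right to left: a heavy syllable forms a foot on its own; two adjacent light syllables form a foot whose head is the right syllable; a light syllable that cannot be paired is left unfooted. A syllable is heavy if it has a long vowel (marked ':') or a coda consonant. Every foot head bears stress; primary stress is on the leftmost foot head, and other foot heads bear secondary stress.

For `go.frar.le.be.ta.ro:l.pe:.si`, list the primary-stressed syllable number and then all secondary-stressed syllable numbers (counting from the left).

Weights: 1 go L, 2 frar H, 3 le L, 4 be L, 5 ta L, 6 ro:l H, 7 pe: H, 8 si L.
Parse right to left (heavy = foot alone; LL = one foot; stranded L unfooted): go (ˈfrar) le (be.ˈta) (ˈro:l) (ˈpe:) si.
Foot heads: 2, 5, 6, 7.
Primary stress on the leftmost head = syllable 2.
Secondary stress on 5, 6, 7: go.ˈfrar.le.be.ˌta.ˌro:l.ˌpe:.si.

primary 2, secondary 5, 6, 7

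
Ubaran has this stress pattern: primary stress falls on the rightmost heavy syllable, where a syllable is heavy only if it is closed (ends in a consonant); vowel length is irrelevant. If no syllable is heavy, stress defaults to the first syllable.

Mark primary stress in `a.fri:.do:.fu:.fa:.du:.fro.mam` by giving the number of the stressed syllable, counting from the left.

8

Weights: 1 a L, 2 fri: L, 3 do: L, 4 fu: L, 5 fa: L, 6 du: L, 7 fro L, 8 mam H.
Heavy syllables in the domain: 8. The rightmost is syllable 8 (mam).
Primary stress: syllable 8 → a.fri:.do:.fu:.fa:.du:.fro.ˈmam.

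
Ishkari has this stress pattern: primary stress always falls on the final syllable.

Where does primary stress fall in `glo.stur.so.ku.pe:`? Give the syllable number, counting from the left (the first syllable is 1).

5

The word has 5 syllables; the final syllable is syllable 5 (pe:).
Primary stress: syllable 5 → glo.stur.so.ku.ˈpe:.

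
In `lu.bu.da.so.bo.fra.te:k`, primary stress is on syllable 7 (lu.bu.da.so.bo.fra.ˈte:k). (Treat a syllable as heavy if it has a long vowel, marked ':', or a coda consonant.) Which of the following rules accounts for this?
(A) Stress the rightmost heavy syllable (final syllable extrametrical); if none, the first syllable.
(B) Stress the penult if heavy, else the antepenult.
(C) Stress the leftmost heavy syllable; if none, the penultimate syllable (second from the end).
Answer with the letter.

C

Rule A → syllable 1 (observed: 7).
Rule B → syllable 5 (observed: 7).
Rule C → syllable 7 ✓.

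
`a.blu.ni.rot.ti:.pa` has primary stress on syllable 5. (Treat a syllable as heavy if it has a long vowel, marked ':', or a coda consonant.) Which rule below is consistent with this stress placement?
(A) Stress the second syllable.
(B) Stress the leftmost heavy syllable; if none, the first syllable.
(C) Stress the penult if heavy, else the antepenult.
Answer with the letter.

C

Rule A → syllable 2 (observed: 5).
Rule B → syllable 4 (observed: 5).
Rule C → syllable 5 ✓.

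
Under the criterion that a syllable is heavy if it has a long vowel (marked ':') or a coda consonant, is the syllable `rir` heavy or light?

heavy

`rir`: short vowel, closed (coda /r/). Closed → heavy.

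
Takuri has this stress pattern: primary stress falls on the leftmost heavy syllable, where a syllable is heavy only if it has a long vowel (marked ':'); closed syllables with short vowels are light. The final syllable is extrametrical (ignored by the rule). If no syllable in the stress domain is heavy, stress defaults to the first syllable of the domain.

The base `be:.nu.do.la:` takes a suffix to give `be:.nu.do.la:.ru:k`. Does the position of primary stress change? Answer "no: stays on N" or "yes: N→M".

Base `be:.nu.do.la:` (4 syllables):
  The final syllable (4, la:) is extrametrical; the stress domain is syllables 1–3.
  Weights: 1 be: H, 2 nu L, 3 do L.
  Heavy syllables in the domain: 1. The leftmost is syllable 1 (be:).
  → primary stress on syllable 1.
Suffixed `be:.nu.do.la:.ru:k` (5 syllables):
  The final syllable (5, ru:k) is extrametrical; the stress domain is syllables 1–4.
  Weights: 1 be: H, 2 nu L, 3 do L, 4 la: H.
  Heavy syllables in the domain: 1, 4. The leftmost is syllable 1 (be:).
  → primary stress on syllable 1.

no: stays on 1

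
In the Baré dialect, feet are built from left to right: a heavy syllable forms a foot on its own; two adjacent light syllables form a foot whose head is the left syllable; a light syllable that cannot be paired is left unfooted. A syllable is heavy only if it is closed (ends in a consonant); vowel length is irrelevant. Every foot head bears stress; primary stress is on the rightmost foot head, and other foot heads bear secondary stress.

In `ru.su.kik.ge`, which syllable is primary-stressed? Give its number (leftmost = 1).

3

Weights: 1 ru L, 2 su L, 3 kik H, 4 ge L.
Parse left to right (heavy = foot alone; LL = one foot; stranded L unfooted): (ˈru.su) (ˈkik) ge.
Foot heads: 1, 3.
Primary stress on the rightmost head = syllable 3.
Primary stress: syllable 3 → ru.su.ˈkik.ge.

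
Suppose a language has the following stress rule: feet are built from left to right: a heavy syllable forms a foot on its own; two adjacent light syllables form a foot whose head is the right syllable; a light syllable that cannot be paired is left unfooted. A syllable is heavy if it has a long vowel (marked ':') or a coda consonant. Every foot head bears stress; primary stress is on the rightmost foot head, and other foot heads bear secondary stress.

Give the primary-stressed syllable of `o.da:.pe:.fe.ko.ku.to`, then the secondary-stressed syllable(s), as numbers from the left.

Weights: 1 o L, 2 da: H, 3 pe: H, 4 fe L, 5 ko L, 6 ku L, 7 to L.
Parse left to right (heavy = foot alone; LL = one foot; stranded L unfooted): o (ˈda:) (ˈpe:) (fe.ˈko) (ku.ˈto).
Foot heads: 2, 3, 5, 7.
Primary stress on the rightmost head = syllable 7.
Secondary stress on 2, 3, 5: o.ˌda:.ˌpe:.fe.ˌko.ku.ˈto.

primary 7, secondary 2, 3, 5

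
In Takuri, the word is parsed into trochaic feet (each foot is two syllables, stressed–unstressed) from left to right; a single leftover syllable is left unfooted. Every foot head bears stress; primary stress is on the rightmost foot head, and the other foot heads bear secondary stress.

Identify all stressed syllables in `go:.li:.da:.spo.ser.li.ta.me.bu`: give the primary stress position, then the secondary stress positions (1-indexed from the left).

Parse left to right into trochaic (ˈσσ) feet: (ˈgo:.li:) (ˈda:.spo) (ˈser.li) (ˈta.me) bu. Syllable 9 is left unfooted.
Foot heads (stressed positions): 1, 3, 5, 7.
End Rule Rightmost: primary stress on the rightmost head = syllable 7.
Secondary stress on 1, 3, 5: ˌgo:.li:.ˌda:.spo.ˌser.li.ˈta.me.bu.

primary 7, secondary 1, 3, 5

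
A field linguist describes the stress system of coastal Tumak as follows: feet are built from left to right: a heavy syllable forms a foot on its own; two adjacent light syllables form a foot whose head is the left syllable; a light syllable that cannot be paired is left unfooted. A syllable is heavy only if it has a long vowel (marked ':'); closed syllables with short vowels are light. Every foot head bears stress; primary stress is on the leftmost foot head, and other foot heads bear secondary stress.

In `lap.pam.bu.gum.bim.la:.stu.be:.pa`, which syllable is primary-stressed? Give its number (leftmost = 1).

1

Weights: 1 lap L, 2 pam L, 3 bu L, 4 gum L, 5 bim L, 6 la: H, 7 stu L, 8 be: H, 9 pa L.
Parse left to right (heavy = foot alone; LL = one foot; stranded L unfooted): (ˈlap.pam) (ˈbu.gum) bim (ˈla:) stu (ˈbe:) pa.
Foot heads: 1, 3, 6, 8.
Primary stress on the leftmost head = syllable 1.
Primary stress: syllable 1 → ˈlap.pam.bu.gum.bim.la:.stu.be:.pa.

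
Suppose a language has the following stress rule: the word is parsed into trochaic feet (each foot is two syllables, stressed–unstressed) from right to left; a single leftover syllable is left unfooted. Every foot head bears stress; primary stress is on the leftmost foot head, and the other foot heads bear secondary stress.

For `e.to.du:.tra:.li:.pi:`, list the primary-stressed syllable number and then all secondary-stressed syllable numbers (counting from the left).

Parse right to left into trochaic (ˈσσ) feet: (ˈe.to) (ˈdu:.tra:) (ˈli:.pi:).
Foot heads (stressed positions): 1, 3, 5.
End Rule Leftmost: primary stress on the leftmost head = syllable 1.
Secondary stress on 3, 5: ˈe.to.ˌdu:.tra:.ˌli:.pi:.

primary 1, secondary 3, 5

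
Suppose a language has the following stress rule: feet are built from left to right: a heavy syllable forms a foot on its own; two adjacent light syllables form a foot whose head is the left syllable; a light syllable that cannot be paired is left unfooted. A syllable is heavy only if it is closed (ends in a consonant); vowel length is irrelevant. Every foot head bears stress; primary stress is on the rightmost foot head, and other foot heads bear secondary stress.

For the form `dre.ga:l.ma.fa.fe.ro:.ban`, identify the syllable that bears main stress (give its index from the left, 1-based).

Weights: 1 dre L, 2 ga:l H, 3 ma L, 4 fa L, 5 fe L, 6 ro: L, 7 ban H.
Parse left to right (heavy = foot alone; LL = one foot; stranded L unfooted): dre (ˈga:l) (ˈma.fa) (ˈfe.ro:) (ˈban).
Foot heads: 2, 3, 5, 7.
Primary stress on the rightmost head = syllable 7.
Primary stress: syllable 7 → dre.ga:l.ma.fa.fe.ro:.ˈban.

7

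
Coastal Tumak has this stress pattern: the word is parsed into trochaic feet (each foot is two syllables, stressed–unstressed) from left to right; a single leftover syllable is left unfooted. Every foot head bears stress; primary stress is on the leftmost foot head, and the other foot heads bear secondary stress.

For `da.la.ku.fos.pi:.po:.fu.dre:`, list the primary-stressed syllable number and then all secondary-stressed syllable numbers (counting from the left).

primary 1, secondary 3, 5, 7

Parse left to right into trochaic (ˈσσ) feet: (ˈda.la) (ˈku.fos) (ˈpi:.po:) (ˈfu.dre:).
Foot heads (stressed positions): 1, 3, 5, 7.
End Rule Leftmost: primary stress on the leftmost head = syllable 1.
Secondary stress on 3, 5, 7: ˈda.la.ˌku.fos.ˌpi:.po:.ˌfu.dre:.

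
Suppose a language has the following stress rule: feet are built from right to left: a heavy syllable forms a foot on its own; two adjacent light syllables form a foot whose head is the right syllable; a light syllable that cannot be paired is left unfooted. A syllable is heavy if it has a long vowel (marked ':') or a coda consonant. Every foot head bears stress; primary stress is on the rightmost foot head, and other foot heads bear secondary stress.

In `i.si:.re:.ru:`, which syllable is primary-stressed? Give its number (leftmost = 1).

4

Weights: 1 i L, 2 si: H, 3 re: H, 4 ru: H.
Parse right to left (heavy = foot alone; LL = one foot; stranded L unfooted): i (ˈsi:) (ˈre:) (ˈru:).
Foot heads: 2, 3, 4.
Primary stress on the rightmost head = syllable 4.
Primary stress: syllable 4 → i.si:.re:.ˈru:.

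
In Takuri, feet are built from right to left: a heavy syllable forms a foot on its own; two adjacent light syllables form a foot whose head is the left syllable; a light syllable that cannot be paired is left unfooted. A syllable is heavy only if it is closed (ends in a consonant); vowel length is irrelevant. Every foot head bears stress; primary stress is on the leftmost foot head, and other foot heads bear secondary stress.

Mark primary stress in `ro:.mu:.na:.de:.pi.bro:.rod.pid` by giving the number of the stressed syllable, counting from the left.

Weights: 1 ro: L, 2 mu: L, 3 na: L, 4 de: L, 5 pi L, 6 bro: L, 7 rod H, 8 pid H.
Parse right to left (heavy = foot alone; LL = one foot; stranded L unfooted): (ˈro:.mu:) (ˈna:.de:) (ˈpi.bro:) (ˈrod) (ˈpid).
Foot heads: 1, 3, 5, 7, 8.
Primary stress on the leftmost head = syllable 1.
Primary stress: syllable 1 → ˈro:.mu:.na:.de:.pi.bro:.rod.pid.

1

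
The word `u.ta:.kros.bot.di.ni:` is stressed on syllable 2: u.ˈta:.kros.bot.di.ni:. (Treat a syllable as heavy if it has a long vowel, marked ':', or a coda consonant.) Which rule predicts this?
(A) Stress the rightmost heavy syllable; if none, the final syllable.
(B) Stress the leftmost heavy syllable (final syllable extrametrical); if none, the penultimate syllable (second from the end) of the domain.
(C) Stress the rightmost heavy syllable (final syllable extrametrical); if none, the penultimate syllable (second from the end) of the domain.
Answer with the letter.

Rule A → syllable 6 (observed: 2).
Rule B → syllable 2 ✓.
Rule C → syllable 4 (observed: 2).

B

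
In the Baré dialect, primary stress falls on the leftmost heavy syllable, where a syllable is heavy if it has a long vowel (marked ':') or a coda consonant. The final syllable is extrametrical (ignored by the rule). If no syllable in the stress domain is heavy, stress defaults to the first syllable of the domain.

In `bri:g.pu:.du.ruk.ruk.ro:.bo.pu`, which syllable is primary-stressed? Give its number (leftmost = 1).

1

The final syllable (8, pu) is extrametrical; the stress domain is syllables 1–7.
Weights: 1 bri:g H, 2 pu: H, 3 du L, 4 ruk H, 5 ruk H, 6 ro: H, 7 bo L.
Heavy syllables in the domain: 1, 2, 4, 5, 6. The leftmost is syllable 1 (bri:g).
Primary stress: syllable 1 → ˈbri:g.pu:.du.ruk.ruk.ro:.bo.pu.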